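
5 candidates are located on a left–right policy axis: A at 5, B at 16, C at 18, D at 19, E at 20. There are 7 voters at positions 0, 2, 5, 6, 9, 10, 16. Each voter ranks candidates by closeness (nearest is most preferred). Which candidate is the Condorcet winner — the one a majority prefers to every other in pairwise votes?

A

With single-peaked preferences on a line, the Condorcet winner is the candidate closest to the median voter.
The median voter (position 6) is closest to A at 5.
Check: A vs D — voters closer to A: 6 of 7.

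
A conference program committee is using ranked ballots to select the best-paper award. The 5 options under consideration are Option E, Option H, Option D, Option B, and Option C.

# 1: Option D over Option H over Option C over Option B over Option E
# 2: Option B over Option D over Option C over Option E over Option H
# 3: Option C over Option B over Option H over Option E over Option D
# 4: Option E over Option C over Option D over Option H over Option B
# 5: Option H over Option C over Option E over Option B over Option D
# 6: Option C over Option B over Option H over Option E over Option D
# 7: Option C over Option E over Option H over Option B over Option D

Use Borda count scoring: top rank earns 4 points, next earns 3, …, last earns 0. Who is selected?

Option C

Borda scores:
  Option E: 0 + 1 + 1 + 4 + 2 + 1 + 3 = 12
  Option H: 3 + 0 + 2 + 1 + 4 + 2 + 2 = 14
  Option D: 4 + 3 + 0 + 2 + 0 + 0 + 0 = 9
  Option B: 1 + 4 + 3 + 0 + 1 + 3 + 1 = 13
  Option C: 2 + 2 + 4 + 3 + 3 + 4 + 4 = 22
Option C has the highest total.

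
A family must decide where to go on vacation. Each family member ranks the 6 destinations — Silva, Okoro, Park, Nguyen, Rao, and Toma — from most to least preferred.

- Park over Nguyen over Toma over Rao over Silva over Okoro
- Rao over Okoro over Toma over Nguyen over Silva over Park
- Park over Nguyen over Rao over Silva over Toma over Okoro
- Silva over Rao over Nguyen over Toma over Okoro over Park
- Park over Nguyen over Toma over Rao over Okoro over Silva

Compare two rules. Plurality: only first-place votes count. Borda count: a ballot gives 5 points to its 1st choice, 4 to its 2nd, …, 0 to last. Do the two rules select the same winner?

No

Plurality first-place counts: Silva 1, Okoro 0, Park 3, Nguyen 0, Rao 1, Toma 0 → Park.
Borda totals: Silva 9, Okoro 6, Park 15, Nguyen 17, Rao 16, Toma 12 → Nguyen.
The two rules disagree: plurality picks Park, Borda picks Nguyen.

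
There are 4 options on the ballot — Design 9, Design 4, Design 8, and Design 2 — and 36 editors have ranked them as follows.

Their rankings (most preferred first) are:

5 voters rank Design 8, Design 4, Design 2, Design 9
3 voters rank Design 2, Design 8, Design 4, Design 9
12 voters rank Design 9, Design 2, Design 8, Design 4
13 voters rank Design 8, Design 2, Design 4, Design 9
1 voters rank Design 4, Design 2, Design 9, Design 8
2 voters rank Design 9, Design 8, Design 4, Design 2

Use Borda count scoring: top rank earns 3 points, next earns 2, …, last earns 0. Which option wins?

Borda scores:
  Design 9: 5·0 + 3·0 + 12·3 + 13·0 + 1 + 2·3 = 43
  Design 4: 5·2 + 3·1 + 12·0 + 13·1 + 3 + 2·1 = 31
  Design 8: 5·3 + 3·2 + 12·1 + 13·3 + 0 + 2·2 = 76
  Design 2: 5·1 + 3·3 + 12·2 + 13·2 + 2 + 2·0 = 66
Design 8 has the highest total.

Design 8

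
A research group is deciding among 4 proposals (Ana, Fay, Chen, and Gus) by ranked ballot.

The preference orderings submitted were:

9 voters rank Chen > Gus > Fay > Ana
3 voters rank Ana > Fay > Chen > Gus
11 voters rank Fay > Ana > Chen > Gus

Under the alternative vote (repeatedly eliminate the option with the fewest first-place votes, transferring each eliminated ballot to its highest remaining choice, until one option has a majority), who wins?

Round 1: Fay 11, Chen 9, Ana 3, Gus 0. Gus has the fewest and is eliminated.
Round 2: Fay 11, Chen 9, Ana 3. Ana has the fewest and is eliminated.
Round 3: Fay 14, Chen 9. Fay has a majority.

Fay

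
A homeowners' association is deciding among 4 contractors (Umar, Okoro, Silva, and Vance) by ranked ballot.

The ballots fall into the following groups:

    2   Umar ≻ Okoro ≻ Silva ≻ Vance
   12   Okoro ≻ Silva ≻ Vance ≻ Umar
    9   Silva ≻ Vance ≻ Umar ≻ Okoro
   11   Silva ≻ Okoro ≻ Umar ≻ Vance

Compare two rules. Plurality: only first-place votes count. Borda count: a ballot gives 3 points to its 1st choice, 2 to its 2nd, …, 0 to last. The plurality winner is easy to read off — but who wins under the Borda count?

Silva

Plurality first-place counts: Umar 2, Okoro 12, Silva 20, Vance 0 → Silva.
Borda totals: Umar 26, Okoro 62, Silva 86, Vance 30 → Silva.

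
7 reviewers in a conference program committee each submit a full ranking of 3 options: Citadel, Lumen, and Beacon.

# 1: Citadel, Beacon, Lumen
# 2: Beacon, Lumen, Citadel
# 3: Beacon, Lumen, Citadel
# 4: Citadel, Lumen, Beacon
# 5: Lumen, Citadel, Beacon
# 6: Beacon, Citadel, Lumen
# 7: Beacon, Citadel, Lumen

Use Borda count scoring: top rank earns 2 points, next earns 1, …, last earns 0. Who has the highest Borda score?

Beacon

Borda scores:
  Citadel: 2 + 0 + 0 + 2 + 1 + 1 + 1 = 7
  Lumen: 0 + 1 + 1 + 1 + 2 + 0 + 0 = 5
  Beacon: 1 + 2 + 2 + 0 + 0 + 2 + 2 = 9
Beacon has the highest total.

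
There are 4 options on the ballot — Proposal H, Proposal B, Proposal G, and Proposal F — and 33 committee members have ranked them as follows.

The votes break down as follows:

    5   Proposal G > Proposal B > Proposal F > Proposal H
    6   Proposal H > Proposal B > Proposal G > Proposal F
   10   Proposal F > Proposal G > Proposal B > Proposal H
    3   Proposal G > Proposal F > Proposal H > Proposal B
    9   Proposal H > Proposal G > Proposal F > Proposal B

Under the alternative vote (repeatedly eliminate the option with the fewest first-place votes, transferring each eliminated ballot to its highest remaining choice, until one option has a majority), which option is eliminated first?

Proposal B

Round 1: Proposal H 15, Proposal F 10, Proposal G 8, Proposal B 0. Proposal B has the fewest and is eliminated.
Round 2: Proposal H 15, Proposal F 10, Proposal G 8. Proposal G has the fewest and is eliminated.
Round 3: Proposal F 18, Proposal H 15. Proposal F has a majority.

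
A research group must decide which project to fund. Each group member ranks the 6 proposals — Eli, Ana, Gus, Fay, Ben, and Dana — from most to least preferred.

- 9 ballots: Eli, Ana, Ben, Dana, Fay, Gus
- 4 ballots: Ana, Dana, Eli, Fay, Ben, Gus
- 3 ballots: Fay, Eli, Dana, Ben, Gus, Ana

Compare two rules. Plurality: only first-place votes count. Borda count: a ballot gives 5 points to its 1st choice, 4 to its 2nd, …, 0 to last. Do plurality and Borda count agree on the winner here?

Yes

Plurality first-place counts: Eli 9, Ana 4, Gus 0, Fay 3, Ben 0, Dana 0 → Eli.
Borda totals: Eli 69, Ana 56, Gus 3, Fay 32, Ben 37, Dana 43 → Eli.
The two rules agree on Eli.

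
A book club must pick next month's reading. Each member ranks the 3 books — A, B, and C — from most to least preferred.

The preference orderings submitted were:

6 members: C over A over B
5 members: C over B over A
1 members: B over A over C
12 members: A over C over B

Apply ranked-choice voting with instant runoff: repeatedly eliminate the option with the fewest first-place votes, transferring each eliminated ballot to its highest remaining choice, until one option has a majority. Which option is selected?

A

Round 1: A 12, C 11, B 1. B has the fewest and is eliminated.
Round 2: A 13, C 11. A has a majority.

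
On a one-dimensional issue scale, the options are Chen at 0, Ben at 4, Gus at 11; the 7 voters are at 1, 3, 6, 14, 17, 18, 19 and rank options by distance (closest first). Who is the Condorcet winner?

With single-peaked preferences on a line, the Condorcet winner is the candidate closest to the median voter.
The median voter (position 14) is closest to Gus at 11.
Check: Gus vs Ben — voters closer to Gus: 4 of 7.

Gus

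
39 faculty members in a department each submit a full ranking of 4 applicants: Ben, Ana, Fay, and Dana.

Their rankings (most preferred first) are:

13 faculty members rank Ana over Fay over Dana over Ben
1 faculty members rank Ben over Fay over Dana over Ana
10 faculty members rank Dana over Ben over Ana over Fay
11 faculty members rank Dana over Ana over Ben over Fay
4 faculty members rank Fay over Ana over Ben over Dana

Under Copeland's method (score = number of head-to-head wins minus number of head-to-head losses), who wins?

Dana

Pairwise results:
  Ben vs Ana: Ana wins 28–11.
  Ben vs Fay: Ben wins 22–17.
  Ben vs Dana: Dana wins 34–5.
  Ana vs Fay: Ana wins 34–5.
  Ana vs Dana: Dana wins 22–17.
  Fay vs Dana: Dana wins 21–18.
Copeland scores (wins − losses):
  Ben: 1 − 2 = -1
  Ana: 2 − 1 = 1
  Fay: 0 − 3 = -3
  Dana: 3 − 0 = 3
Dana has the best Copeland score.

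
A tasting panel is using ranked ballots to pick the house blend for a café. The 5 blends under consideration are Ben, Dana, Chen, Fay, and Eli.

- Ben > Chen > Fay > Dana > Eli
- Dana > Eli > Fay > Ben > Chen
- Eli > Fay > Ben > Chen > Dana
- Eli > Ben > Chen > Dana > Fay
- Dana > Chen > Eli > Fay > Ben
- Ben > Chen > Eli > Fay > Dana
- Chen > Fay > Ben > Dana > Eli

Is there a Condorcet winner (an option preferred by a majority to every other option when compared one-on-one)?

No

Head-to-head results (7 voters total):
Ben vs Dana: Ben wins 5–2.
Ben vs Chen: Ben wins 5–2.
Ben vs Fay: Fay wins 4–3.
Ben vs Eli: Eli wins 4–3.
Dana vs Chen: Chen wins 5–2.
Dana vs Fay: Fay wins 4–3.
Dana vs Eli: Dana wins 4–3.
Chen vs Fay: Chen wins 5–2.
Chen vs Eli: Chen wins 4–3.
Fay vs Eli: Eli wins 5–2.
No candidate beats all others: Ben beats Dana beats Eli beats Ben, a majority cycle.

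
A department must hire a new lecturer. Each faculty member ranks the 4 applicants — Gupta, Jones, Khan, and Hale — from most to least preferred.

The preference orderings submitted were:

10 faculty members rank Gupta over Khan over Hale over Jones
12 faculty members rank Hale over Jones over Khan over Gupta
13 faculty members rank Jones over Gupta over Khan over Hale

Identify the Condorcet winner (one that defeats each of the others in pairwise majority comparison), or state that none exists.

Head-to-head results (35 voters total):
Gupta vs Jones: Jones wins 25–10.
Gupta vs Khan: Gupta wins 23–12.
Gupta vs Hale: Gupta wins 23–12.
Jones vs Khan: Jones wins 25–10.
Jones vs Hale: Hale wins 22–13.
Khan vs Hale: Khan wins 23–12.
No candidate beats all others: Gupta beats Hale beats Jones beats Gupta, a majority cycle.

No Condorcet winner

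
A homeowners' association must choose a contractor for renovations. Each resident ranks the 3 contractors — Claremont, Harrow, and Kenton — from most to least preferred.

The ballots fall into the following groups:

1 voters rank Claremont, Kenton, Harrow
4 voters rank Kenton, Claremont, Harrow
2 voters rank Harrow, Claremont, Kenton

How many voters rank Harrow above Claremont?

2

Ballots ranking Harrow above Claremont: 2.
Ballots ranking Claremont above Harrow: 1+4 = 5.
So 2 of 7 voters prefer Harrow to Claremont.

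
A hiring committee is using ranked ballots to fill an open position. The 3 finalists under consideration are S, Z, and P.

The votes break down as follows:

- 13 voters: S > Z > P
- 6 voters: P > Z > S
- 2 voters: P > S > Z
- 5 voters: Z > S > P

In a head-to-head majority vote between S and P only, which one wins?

Ballots ranking S above P: 13+5 = 18.
Ballots ranking P above S: 6+2 = 8.
S wins the head-to-head, 18–8.

S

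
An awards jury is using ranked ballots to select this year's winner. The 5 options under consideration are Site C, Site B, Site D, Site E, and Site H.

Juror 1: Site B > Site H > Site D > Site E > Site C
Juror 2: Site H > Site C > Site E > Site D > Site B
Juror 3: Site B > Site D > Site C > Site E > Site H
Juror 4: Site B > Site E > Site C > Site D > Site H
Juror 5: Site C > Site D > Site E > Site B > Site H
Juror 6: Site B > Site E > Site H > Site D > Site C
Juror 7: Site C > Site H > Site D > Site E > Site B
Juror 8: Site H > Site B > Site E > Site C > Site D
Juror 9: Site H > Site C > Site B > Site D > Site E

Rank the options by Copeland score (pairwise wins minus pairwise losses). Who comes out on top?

Pairwise results:
  Site C vs Site B: Site B wins 5–4.
  Site C vs Site D: Site C wins 6–3.
  Site C vs Site E: Site C wins 5–4.
  Site C vs Site H: Site H wins 5–4.
  Site B vs Site D: Site B wins 6–3.
  Site B vs Site E: Site B wins 6–3.
  Site B vs Site H: Site B wins 5–4.
  Site D vs Site E: Site D wins 5–4.
  Site D vs Site H: Site H wins 6–3.
  Site E vs Site H: Site H wins 5–4.
Copeland scores (wins − losses):
  Site C: 2 − 2 = 0
  Site B: 4 − 0 = 4
  Site D: 1 − 3 = -2
  Site E: 0 − 4 = -4
  Site H: 3 − 1 = 2
Site B has the best Copeland score.

Site B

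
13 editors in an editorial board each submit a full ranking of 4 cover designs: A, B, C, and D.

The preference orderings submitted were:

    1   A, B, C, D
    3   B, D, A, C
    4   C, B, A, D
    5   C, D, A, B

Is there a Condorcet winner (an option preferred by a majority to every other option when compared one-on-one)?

Yes

Head-to-head results (13 voters total):
A vs B: B wins 7–6.
A vs C: C wins 9–4.
A vs D: D wins 8–5.
B vs C: C wins 9–4.
B vs D: B wins 8–5.
C vs D: C wins 10–3.
C beats each rival — A (9–4), B (9–4), D (10–3) — so C is the Condorcet winner.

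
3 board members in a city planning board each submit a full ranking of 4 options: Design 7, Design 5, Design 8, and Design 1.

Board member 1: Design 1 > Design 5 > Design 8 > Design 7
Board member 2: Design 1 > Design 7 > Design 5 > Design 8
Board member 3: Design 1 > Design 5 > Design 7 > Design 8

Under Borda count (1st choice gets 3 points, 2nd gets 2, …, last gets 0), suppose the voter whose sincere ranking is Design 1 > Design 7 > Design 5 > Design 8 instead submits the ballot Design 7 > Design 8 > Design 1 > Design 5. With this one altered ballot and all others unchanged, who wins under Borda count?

Borda totals with the altered ballot: Design 7 4, Design 5 4, Design 8 3, Design 1 7.
The winner is unchanged: still Design 1.

Design 1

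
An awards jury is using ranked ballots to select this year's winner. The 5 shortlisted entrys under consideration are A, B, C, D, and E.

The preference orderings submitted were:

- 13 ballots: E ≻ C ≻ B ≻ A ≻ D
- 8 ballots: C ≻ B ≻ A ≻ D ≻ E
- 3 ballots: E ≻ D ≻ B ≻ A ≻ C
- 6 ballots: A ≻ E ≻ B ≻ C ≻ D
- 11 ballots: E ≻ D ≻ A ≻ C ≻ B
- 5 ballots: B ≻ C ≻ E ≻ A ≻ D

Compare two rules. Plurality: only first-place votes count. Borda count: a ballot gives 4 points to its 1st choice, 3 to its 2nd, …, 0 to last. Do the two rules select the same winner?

Plurality first-place counts: A 6, B 5, C 8, D 0, E 27 → E.
Borda totals: A 83, B 88, C 103, D 50, E 136 → E.
The two rules agree on E.

Yes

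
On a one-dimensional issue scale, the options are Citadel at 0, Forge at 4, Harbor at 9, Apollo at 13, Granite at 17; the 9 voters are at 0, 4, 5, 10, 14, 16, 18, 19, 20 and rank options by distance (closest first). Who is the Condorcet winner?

Apollo

With single-peaked preferences on a line, the Condorcet winner is the candidate closest to the median voter.
The median voter (position 14) is closest to Apollo at 13.
Check: Apollo vs Granite — voters closer to Apollo: 5 of 9.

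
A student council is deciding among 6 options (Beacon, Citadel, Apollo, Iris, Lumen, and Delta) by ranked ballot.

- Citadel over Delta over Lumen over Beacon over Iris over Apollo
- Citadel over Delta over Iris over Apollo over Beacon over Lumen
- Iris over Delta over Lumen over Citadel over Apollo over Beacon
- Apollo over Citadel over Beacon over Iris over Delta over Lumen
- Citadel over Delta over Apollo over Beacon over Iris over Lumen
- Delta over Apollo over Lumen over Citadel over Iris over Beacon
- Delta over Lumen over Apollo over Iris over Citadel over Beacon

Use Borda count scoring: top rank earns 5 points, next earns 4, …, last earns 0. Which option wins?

Borda scores:
  Beacon: 2 + 1 + 0 + 3 + 2 + 0 + 0 = 8
  Citadel: 5 + 5 + 2 + 4 + 5 + 2 + 1 = 24
  Apollo: 0 + 2 + 1 + 5 + 3 + 4 + 3 = 18
  Iris: 1 + 3 + 5 + 2 + 1 + 1 + 2 = 15
  Lumen: 3 + 0 + 3 + 0 + 0 + 3 + 4 = 13
  Delta: 4 + 4 + 4 + 1 + 4 + 5 + 5 = 27
Delta has the highest total.

Delta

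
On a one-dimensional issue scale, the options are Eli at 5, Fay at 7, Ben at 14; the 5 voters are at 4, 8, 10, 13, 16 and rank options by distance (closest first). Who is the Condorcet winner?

With single-peaked preferences on a line, the Condorcet winner is the candidate closest to the median voter.
The median voter (position 10) is closest to Fay at 7.
Check: Fay vs Ben — voters closer to Fay: 3 of 5.

Fay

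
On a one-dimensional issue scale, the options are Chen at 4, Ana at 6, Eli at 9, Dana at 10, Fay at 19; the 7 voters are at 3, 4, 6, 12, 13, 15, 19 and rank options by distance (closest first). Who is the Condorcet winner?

With single-peaked preferences on a line, the Condorcet winner is the candidate closest to the median voter.
The median voter (position 12) is closest to Dana at 10.
Check: Dana vs Chen — voters closer to Dana: 4 of 7.

Dana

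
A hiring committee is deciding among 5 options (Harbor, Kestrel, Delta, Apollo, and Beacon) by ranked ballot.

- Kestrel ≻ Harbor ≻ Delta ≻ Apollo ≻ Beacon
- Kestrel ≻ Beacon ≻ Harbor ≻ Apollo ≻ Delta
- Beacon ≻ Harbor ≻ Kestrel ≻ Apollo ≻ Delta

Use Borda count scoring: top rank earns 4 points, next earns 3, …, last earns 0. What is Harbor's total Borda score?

Borda scores:
  Harbor: 3 + 2 + 3 = 8
  Kestrel: 4 + 4 + 2 = 10
  Delta: 2 + 0 + 0 = 2
  Apollo: 1 + 1 + 1 = 3
  Beacon: 0 + 3 + 4 = 7

8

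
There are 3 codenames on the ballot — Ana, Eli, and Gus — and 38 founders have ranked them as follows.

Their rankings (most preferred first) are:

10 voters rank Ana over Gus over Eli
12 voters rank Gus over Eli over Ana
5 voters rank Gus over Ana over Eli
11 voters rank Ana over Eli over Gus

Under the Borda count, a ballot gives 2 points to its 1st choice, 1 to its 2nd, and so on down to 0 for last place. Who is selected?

Ana

Borda scores:
  Ana: 10·2 + 12·0 + 5·1 + 11·2 = 47
  Eli: 10·0 + 12·1 + 5·0 + 11·1 = 23
  Gus: 10·1 + 12·2 + 5·2 + 11·0 = 44
Ana has the highest total.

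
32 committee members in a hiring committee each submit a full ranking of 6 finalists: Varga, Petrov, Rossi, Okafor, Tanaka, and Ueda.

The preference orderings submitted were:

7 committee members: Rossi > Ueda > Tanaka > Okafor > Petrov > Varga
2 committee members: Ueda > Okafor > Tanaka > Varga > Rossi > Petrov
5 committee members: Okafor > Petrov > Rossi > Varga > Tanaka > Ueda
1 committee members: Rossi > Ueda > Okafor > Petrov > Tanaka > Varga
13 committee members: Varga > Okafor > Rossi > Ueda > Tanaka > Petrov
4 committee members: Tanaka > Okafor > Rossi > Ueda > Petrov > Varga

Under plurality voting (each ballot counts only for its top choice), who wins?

First-place vote totals:
  Varga: 13
  Petrov: 0
  Rossi: 8
  Okafor: 5
  Tanaka: 4
  Ueda: 2
Varga has the most first-place votes.

Varga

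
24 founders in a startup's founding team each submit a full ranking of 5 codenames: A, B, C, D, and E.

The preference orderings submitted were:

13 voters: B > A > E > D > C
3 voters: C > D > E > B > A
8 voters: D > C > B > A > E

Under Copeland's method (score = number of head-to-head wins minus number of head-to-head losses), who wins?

B

Pairwise results:
  A vs B: B wins 24–0.
  A vs C: A wins 13–11.
  A vs D: A wins 13–11.
  A vs E: A wins 21–3.
  B vs C: B wins 13–11.
  B vs D: B wins 13–11.
  B vs E: B wins 21–3.
  C vs D: D wins 21–3.
  C vs E: E wins 13–11.
  D vs E: E wins 13–11.
Copeland scores (wins − losses):
  A: 3 − 1 = 2
  B: 4 − 0 = 4
  C: 0 − 4 = -4
  D: 1 − 3 = -2
  E: 2 − 2 = 0
B has the best Copeland score.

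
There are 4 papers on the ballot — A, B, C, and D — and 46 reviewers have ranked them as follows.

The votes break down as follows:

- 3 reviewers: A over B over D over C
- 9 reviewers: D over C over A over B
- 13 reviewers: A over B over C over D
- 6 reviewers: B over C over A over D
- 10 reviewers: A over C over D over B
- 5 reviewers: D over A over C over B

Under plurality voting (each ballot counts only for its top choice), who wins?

First-place vote totals:
  A: 26
  B: 6
  C: 0
  D: 14
A has the most first-place votes.

A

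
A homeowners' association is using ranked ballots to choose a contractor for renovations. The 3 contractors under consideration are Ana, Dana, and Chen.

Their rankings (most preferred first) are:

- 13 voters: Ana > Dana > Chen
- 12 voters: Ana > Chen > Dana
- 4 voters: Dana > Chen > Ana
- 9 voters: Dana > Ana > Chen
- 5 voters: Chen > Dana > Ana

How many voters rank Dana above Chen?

Ballots ranking Dana above Chen: 13+4+9 = 26.
Ballots ranking Chen above Dana: 12+5 = 17.
So 26 of 43 voters prefer Dana to Chen.

26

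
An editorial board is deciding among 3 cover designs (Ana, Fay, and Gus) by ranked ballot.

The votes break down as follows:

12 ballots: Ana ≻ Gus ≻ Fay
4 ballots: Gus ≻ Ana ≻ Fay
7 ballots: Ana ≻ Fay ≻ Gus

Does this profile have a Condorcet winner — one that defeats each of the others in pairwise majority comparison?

Head-to-head results (23 voters total):
Ana vs Fay: Ana wins 23–0.
Ana vs Gus: Ana wins 19–4.
Fay vs Gus: Gus wins 16–7.
Ana beats each rival — Fay (23–0), Gus (19–4) — so Ana is the Condorcet winner.

Yes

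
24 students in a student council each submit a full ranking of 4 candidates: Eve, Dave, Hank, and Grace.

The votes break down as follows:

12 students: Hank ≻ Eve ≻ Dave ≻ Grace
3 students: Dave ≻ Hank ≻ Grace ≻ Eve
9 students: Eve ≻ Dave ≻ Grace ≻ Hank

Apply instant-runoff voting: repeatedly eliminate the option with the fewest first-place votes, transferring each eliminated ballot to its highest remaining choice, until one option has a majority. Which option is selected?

Round 1: Hank 12, Eve 9, Dave 3, Grace 0. Grace has the fewest and is eliminated.
Round 2: Hank 12, Eve 9, Dave 3. Dave has the fewest and is eliminated.
Round 3: Hank 15, Eve 9. Hank has a majority.

Hank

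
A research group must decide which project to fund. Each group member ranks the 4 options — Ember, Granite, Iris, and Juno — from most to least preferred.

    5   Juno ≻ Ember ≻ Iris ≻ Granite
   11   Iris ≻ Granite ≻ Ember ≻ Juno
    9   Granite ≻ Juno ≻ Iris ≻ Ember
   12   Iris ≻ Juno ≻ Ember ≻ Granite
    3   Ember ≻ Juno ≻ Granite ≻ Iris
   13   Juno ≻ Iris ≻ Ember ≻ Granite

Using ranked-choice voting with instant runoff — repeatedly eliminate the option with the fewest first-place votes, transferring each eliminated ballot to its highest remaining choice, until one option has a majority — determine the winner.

Round 1: Iris 23, Juno 18, Granite 9, Ember 3. Ember has the fewest and is eliminated.
Round 2: Iris 23, Juno 21, Granite 9. Granite has the fewest and is eliminated.
Round 3: Juno 30, Iris 23. Juno has a majority.

Juno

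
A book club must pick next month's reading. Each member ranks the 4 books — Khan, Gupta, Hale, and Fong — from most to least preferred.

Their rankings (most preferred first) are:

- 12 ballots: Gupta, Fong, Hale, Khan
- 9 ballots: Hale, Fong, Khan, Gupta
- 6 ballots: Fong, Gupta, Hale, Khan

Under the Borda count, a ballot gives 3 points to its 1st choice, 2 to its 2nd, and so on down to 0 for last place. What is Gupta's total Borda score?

48

Borda scores:
  Khan: 12·0 + 9·1 + 6·0 = 9
  Gupta: 12·3 + 9·0 + 6·2 = 48
  Hale: 12·1 + 9·3 + 6·1 = 45
  Fong: 12·2 + 9·2 + 6·3 = 60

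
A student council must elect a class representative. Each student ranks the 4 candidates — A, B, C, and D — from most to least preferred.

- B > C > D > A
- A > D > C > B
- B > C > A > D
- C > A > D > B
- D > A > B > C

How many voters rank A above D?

3

Ballots ranking A above D: 3.
Ballots ranking D above A: 2.
So 3 of 5 voters prefer A to D.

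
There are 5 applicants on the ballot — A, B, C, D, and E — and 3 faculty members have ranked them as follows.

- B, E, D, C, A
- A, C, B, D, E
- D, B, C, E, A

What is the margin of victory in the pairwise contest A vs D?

1

Ballots ranking A above D: 1.
Ballots ranking D above A: 2.
D wins 2–1, a margin of 1.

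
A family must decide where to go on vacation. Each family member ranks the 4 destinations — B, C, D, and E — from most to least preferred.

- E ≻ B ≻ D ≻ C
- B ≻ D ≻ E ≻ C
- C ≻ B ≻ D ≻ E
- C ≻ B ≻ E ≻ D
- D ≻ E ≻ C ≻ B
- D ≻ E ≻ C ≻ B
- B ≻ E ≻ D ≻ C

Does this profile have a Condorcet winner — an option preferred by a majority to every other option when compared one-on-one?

Head-to-head results (7 voters total):
B vs C: C wins 4–3.
B vs D: B wins 5–2.
B vs E: B wins 4–3.
C vs D: D wins 5–2.
C vs E: E wins 5–2.
D vs E: D wins 4–3.
No candidate beats all others: B beats D beats C beats B, a majority cycle.

No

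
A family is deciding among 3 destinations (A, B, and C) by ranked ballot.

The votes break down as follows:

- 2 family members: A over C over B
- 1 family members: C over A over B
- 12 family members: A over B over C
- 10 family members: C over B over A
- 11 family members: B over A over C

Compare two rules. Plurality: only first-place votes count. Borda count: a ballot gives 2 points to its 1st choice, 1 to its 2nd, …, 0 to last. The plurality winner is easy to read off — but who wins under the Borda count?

Plurality first-place counts: A 14, B 11, C 11 → A.
Borda totals: A 40, B 44, C 24 → B.

B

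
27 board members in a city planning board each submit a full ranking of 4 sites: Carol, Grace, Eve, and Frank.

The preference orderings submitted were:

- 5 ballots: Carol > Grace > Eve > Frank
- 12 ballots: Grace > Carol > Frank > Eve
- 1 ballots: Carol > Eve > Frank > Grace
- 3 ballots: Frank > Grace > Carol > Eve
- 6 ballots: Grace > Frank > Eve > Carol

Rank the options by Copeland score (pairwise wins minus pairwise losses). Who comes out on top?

Pairwise results:
  Carol vs Grace: Grace wins 21–6.
  Carol vs Eve: Carol wins 21–6.
  Carol vs Frank: Carol wins 18–9.
  Grace vs Eve: Grace wins 26–1.
  Grace vs Frank: Grace wins 23–4.
  Eve vs Frank: Frank wins 21–6.
Copeland scores (wins − losses):
  Carol: 2 − 1 = 1
  Grace: 3 − 0 = 3
  Eve: 0 − 3 = -3
  Frank: 1 − 2 = -1
Grace has the best Copeland score.

Grace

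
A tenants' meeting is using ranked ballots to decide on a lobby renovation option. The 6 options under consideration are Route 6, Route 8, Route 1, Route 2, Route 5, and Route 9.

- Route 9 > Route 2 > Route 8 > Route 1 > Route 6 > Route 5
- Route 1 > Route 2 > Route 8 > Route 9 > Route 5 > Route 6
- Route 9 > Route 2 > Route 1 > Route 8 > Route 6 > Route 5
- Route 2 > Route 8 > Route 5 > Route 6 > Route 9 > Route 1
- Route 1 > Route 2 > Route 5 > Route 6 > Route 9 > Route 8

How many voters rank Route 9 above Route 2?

Ballots ranking Route 9 above Route 2: 2.
Ballots ranking Route 2 above Route 9: 3.
So 2 of 5 voters prefer Route 9 to Route 2.

2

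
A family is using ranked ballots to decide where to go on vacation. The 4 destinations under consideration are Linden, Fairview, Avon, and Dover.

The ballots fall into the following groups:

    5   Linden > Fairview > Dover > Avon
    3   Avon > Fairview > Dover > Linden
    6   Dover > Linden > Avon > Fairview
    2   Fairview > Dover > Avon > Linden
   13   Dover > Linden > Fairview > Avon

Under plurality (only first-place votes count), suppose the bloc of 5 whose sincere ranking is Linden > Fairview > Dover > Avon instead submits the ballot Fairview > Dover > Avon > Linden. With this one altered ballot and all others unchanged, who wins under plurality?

First-place totals with the altered ballot: Linden 0, Fairview 7, Avon 3, Dover 19.
The winner is unchanged: still Dover.

Dover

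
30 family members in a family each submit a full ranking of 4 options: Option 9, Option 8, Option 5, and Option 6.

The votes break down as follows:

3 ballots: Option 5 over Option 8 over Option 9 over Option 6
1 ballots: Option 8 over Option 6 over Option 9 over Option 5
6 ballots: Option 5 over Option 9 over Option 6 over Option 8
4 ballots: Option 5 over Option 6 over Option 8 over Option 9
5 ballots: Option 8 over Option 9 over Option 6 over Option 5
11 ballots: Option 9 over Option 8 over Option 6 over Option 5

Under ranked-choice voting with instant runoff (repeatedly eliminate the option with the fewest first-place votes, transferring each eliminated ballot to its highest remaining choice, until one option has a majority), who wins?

Option 9

Round 1: Option 5 13, Option 9 11, Option 8 6, Option 6 0. Option 6 has the fewest and is eliminated.
Round 2: Option 5 13, Option 9 11, Option 8 6. Option 8 has the fewest and is eliminated.
Round 3: Option 9 17, Option 5 13. Option 9 has a majority.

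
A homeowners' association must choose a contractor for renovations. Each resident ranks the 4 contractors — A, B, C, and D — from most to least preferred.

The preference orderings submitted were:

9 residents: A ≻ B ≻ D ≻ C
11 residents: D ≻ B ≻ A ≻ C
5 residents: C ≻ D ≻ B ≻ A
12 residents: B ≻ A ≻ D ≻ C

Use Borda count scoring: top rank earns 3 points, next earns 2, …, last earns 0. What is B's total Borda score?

81

Borda scores:
  A: 9·3 + 11·1 + 5·0 + 12·2 = 62
  B: 9·2 + 11·2 + 5·1 + 12·3 = 81
  C: 9·0 + 11·0 + 5·3 + 12·0 = 15
  D: 9·1 + 11·3 + 5·2 + 12·1 = 64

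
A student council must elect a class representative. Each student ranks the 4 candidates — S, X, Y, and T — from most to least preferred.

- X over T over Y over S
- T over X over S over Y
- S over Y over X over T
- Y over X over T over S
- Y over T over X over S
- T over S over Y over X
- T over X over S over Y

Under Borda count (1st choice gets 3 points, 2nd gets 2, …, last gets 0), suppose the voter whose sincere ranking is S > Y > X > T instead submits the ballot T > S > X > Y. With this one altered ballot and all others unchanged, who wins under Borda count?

Borda totals with the altered ballot: S 6, X 11, Y 8, T 17.
The winner is unchanged: still T.

T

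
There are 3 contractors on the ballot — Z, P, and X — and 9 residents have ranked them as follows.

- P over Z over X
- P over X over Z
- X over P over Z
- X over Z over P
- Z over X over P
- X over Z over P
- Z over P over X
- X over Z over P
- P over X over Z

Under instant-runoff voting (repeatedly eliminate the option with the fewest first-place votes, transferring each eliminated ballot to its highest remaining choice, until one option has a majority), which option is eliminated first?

Round 1: X 4, P 3, Z 2. Z has the fewest and is eliminated.
Round 2: X 5, P 4. X has a majority.

Z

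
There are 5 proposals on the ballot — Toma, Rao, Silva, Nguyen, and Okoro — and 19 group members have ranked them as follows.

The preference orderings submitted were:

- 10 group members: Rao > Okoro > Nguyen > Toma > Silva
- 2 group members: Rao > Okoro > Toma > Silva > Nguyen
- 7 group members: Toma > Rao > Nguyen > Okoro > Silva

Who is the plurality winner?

First-place vote totals:
  Toma: 7
  Rao: 12
  Silva: 0
  Nguyen: 0
  Okoro: 0
Rao has the most first-place votes.

Rao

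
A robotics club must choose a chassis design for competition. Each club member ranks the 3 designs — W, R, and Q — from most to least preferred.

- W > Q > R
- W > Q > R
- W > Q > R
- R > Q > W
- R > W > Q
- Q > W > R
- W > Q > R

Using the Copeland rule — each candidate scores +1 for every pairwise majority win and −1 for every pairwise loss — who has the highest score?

Pairwise results:
  W vs R: W wins 5–2.
  W vs Q: W wins 5–2.
  R vs Q: Q wins 5–2.
Copeland scores (wins − losses):
  W: 2 − 0 = 2
  R: 0 − 2 = -2
  Q: 1 − 1 = 0
W has the best Copeland score.

W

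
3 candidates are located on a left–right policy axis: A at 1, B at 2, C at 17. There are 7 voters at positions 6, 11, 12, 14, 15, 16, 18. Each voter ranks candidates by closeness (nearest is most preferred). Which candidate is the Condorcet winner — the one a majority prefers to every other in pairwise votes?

With single-peaked preferences on a line, the Condorcet winner is the candidate closest to the median voter.
The median voter (position 14) is closest to C at 17.
Check: C vs A — voters closer to C: 6 of 7.

C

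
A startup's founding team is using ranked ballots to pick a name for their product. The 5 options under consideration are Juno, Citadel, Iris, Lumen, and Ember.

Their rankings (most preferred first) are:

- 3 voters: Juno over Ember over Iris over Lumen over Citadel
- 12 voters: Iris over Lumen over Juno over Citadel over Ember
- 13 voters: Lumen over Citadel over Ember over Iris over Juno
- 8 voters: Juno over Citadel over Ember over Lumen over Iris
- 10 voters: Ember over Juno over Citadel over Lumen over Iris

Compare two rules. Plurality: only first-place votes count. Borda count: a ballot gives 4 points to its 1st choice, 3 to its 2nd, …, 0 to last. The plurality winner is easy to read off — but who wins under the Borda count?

Lumen

Plurality first-place counts: Juno 11, Citadel 0, Iris 12, Lumen 13, Ember 10 → Lumen.
Borda totals: Juno 98, Citadel 95, Iris 67, Lumen 109, Ember 91 → Lumen.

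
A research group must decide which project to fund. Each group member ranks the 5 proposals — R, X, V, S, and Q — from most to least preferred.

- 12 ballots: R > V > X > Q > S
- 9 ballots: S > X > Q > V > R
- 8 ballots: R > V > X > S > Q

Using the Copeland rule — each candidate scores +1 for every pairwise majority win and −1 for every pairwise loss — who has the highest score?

R

Pairwise results:
  R vs X: R wins 20–9.
  R vs V: R wins 20–9.
  R vs S: R wins 20–9.
  R vs Q: R wins 20–9.
  X vs V: V wins 20–9.
  X vs S: X wins 20–9.
  X vs Q: X wins 29–0.
  V vs S: V wins 20–9.
  V vs Q: V wins 20–9.
  S vs Q: S wins 17–12.
Copeland scores (wins − losses):
  R: 4 − 0 = 4
  X: 2 − 2 = 0
  V: 3 − 1 = 2
  S: 1 − 3 = -2
  Q: 0 − 4 = -4
R has the best Copeland score.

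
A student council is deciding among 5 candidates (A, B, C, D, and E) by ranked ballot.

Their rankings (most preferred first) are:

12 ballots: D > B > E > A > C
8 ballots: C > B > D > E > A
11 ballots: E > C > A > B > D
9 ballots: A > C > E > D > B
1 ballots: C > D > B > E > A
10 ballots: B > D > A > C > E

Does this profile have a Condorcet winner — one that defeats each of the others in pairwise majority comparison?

Head-to-head results (51 voters total):
A vs B: B wins 31–20.
A vs C: A wins 31–20.
A vs D: D wins 31–20.
A vs E: E wins 32–19.
B vs C: C wins 29–22.
B vs D: B wins 29–22.
B vs E: B wins 31–20.
C vs D: C wins 29–22.
C vs E: C wins 28–23.
D vs E: D wins 31–20.
No candidate beats all others: A beats C beats B beats A, a majority cycle.

No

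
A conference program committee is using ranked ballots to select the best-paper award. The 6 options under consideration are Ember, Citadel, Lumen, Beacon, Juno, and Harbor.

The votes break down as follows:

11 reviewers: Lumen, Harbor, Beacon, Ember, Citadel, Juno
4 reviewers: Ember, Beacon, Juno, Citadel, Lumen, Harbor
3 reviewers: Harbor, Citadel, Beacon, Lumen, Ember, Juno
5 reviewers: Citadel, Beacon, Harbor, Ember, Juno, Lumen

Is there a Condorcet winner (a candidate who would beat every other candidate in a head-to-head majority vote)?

No

Head-to-head results (23 voters total):
Ember vs Citadel: Ember wins 15–8.
Ember vs Lumen: Lumen wins 14–9.
Ember vs Beacon: Beacon wins 19–4.
Ember vs Juno: Ember wins 23–0.
Ember vs Harbor: Harbor wins 19–4.
Citadel vs Lumen: Citadel wins 12–11.
Citadel vs Beacon: Beacon wins 15–8.
Citadel vs Juno: Citadel wins 19–4.
Citadel vs Harbor: Harbor wins 14–9.
Lumen vs Beacon: Beacon wins 12–11.
Lumen vs Juno: Lumen wins 14–9.
Lumen vs Harbor: Lumen wins 15–8.
Beacon vs Juno: Beacon wins 23–0.
Beacon vs Harbor: Harbor wins 14–9.
Juno vs Harbor: Harbor wins 19–4.
No candidate beats all others: Ember beats Citadel beats Lumen beats Ember, a majority cycle.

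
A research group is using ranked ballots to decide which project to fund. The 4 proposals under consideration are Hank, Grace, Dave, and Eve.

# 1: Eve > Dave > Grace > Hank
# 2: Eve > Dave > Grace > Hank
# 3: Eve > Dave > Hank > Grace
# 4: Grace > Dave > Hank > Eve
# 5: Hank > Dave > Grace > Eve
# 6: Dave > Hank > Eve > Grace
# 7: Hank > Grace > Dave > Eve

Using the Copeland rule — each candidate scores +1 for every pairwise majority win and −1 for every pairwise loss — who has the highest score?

Dave

Pairwise results:
  Hank vs Grace: Hank wins 4–3.
  Hank vs Dave: Dave wins 5–2.
  Hank vs Eve: Hank wins 4–3.
  Grace vs Dave: Dave wins 5–2.
  Grace vs Eve: Eve wins 4–3.
  Dave vs Eve: Dave wins 4–3.
Copeland scores (wins − losses):
  Hank: 2 − 1 = 1
  Grace: 0 − 3 = -3
  Dave: 3 − 0 = 3
  Eve: 1 − 2 = -1
Dave has the best Copeland score.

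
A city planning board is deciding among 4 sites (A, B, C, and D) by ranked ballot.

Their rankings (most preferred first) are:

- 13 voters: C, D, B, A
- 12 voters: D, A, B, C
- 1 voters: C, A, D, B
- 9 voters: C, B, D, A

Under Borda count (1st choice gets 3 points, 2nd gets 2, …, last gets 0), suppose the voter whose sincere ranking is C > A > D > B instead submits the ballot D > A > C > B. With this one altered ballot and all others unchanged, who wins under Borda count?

D

Borda totals with the altered ballot: A 26, B 43, C 67, D 74.
The winner is unchanged: still D.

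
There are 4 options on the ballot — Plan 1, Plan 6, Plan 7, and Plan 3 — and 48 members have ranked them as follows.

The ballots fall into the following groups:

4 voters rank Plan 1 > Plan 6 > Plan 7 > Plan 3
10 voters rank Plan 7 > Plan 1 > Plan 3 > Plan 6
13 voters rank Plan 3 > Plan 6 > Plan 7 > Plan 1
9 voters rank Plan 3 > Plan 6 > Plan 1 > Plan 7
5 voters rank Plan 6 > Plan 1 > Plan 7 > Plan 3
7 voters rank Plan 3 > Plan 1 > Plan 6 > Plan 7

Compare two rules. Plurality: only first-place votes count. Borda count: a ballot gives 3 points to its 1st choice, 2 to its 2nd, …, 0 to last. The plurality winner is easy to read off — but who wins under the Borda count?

Plan 3

Plurality first-place counts: Plan 1 4, Plan 6 5, Plan 7 10, Plan 3 29 → Plan 3.
Borda totals: Plan 1 65, Plan 6 74, Plan 7 52, Plan 3 97 → Plan 3.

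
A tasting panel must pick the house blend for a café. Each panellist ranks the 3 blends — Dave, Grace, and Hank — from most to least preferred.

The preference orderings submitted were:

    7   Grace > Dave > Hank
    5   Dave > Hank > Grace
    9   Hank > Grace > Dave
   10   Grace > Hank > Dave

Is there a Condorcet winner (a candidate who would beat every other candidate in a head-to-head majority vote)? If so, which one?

Grace

Head-to-head results (31 voters total):
Dave vs Grace: Grace wins 26–5.
Dave vs Hank: Hank wins 19–12.
Grace vs Hank: Grace wins 17–14.
Grace beats each rival — Dave (26–5), Hank (17–14) — so Grace is the Condorcet winner.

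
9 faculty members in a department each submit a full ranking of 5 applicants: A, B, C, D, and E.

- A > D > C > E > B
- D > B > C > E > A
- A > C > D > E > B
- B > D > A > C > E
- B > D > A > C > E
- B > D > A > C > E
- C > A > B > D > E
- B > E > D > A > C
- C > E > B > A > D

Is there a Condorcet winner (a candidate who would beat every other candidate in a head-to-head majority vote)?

Head-to-head results (9 voters total):
A vs B: B wins 6–3.
A vs C: A wins 6–3.
A vs D: D wins 5–4.
A vs E: A wins 6–3.
B vs C: B wins 5–4.
B vs D: B wins 6–3.
B vs E: B wins 6–3.
C vs D: D wins 6–3.
C vs E: C wins 8–1.
D vs E: D wins 7–2.
B beats each rival — A (6–3), C (5–4), D (6–3), E (6–3) — so B is the Condorcet winner.

Yes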